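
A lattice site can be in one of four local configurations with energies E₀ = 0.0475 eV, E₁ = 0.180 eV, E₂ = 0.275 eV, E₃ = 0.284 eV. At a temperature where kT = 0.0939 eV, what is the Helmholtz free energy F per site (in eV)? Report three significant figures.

0.0150 eV

Eᵢ/kT = 0.50586, 1.9169, 2.9286, 3.0245.
Z = Σ e^(−Eᵢ/kT) = e^(−0.50586) + e^(−1.9169) + e^(−2.9286) + e^(−3.0245) = 0.60299 + 0.14706 + 0.053472 + 0.048582 = 0.85210.
F = −kT ln Z = −0.0939 × ln(0.85210) = −0.0939 × -0.16005 = 0.0150 eV.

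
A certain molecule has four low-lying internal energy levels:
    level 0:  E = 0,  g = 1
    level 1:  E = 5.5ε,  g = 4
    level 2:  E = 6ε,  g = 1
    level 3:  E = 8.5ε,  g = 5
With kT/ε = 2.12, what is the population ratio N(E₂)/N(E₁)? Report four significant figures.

n₂/n₁ = (g₂/g₁) exp[−(E₂−E₁)/kT] = (1/4) × exp(−(0.5ε)/(2.12ε)) = (1/4) × exp(-0.235849) = 0.1975.

0.1975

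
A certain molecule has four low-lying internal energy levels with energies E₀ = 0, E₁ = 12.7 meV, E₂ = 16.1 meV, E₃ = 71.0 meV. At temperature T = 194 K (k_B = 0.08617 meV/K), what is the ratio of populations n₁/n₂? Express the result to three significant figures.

k_BT = 0.08617 × 194 K = 16.717 meV.
n₁/n₂ = exp[−(E₁−E₂)/kT] = exp(−(-3.4 meV)/(16.717 meV)) = exp(0.20339) = 1.23.

1.23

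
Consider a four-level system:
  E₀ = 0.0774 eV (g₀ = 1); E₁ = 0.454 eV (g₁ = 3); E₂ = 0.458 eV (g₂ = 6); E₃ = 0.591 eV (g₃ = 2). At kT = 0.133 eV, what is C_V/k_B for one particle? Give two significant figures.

Eᵢ/kT = 0.5820, 3.414, 3.444, 4.444.
Z = Σ gᵢe^(−Eᵢ/kT) = 1·e^(−0.5820) + 3·e^(−3.414) + 6·e^(−3.444) + 2·e^(−4.444) = 0.5588 + 0.09873 + 0.1916 + 0.02350 = 0.8726.
⟨E⟩ = 0.2174 eV, ⟨E²⟩ = 0.08262 eV².
C_V/k_B = (⟨E²⟩ − ⟨E⟩²)/(kT)² = (0.08262 − 0.04726)/0.01769 = 2.0.

2.0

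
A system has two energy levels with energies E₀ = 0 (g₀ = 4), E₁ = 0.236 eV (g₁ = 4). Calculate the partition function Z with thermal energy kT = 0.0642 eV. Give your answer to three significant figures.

Eᵢ/kT = 0, 3.6760.
Z = Σ gᵢe^(−Eᵢ/kT) = 4·e^(−0) + 4·e^(−3.6760) = 4.0000 + 0.10130 = 4.1013.

Z = 4.10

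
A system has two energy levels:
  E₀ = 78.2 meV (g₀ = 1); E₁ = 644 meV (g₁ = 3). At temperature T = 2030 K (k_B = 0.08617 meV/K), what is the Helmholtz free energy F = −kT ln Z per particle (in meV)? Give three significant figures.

58.7 meV

k_BT = 0.08617 × 2030 K = 174.93 meV.
Eᵢ/kT = 0.44704, 3.6815.
Z = Σ gᵢe^(−Eᵢ/kT) = 1·e^(−0.44704) + 3·e^(−3.6815) = 0.63952 + 0.075556 = 0.71508.
F = −kT ln Z = −174.93 × ln(0.71508) = −174.93 × -0.33536 = 58.7 meV.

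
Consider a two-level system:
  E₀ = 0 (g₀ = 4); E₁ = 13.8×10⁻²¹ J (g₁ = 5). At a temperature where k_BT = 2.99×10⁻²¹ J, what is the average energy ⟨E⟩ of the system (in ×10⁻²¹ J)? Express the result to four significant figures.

0.1687 ×10⁻²¹ J

Eᵢ/kT = 0, 4.61538.
Z = Σ gᵢe^(−Eᵢ/kT) = 4·e^(−0) + 5·e^(−4.61538) = 4.00000 + 0.0494921 = 4.04949.
⟨E⟩ = Σ Eᵢ gᵢe^(−Eᵢ/kT) / Z = (0·4.00000 + 13.8·0.0494921) / 4.04949 = 0.1687 ×10⁻²¹ J.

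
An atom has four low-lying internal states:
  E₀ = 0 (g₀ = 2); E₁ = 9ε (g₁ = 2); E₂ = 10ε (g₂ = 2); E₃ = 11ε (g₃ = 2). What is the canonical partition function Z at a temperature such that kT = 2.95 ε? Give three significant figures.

Z = 2.21

Eᵢ/kT = 0, 3.0508, 3.3898, 3.7288.
Z = Σ gᵢe^(−Eᵢ/kT) = 2·e^(−0) + 2·e^(−3.0508) + 2·e^(−3.3898) + 2·e^(−3.7288) = 2.0000 + 0.094642 + 0.067431 + 0.048043 = 2.2101.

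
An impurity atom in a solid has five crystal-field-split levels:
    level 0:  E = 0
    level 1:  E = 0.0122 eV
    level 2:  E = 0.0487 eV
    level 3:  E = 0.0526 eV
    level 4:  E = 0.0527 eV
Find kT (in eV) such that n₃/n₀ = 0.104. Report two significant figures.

0.023 eV

n₃/n₀ = exp[−(E₃−E₀)/kT] = 0.104.
⇒ (E₃−E₀)/kT = ln(1/0.104) = ln(9.615) = 2.263.
kT = 0.0526 eV / 2.263 = 0.023 eV.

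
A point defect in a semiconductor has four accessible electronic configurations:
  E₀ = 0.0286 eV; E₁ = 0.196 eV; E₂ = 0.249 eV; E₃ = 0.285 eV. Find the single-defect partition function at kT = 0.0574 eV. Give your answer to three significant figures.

Z = 0.661

Eᵢ/kT = 0.49826, 3.4146, 4.3380, 4.9652.
Z = Σ e^(−Eᵢ/kT) = e^(−0.49826) + e^(−3.4146) + e^(−4.3380) + e^(−4.9652) = 0.60759 + 0.032890 + 0.013063 + 0.0069766 = 0.66052.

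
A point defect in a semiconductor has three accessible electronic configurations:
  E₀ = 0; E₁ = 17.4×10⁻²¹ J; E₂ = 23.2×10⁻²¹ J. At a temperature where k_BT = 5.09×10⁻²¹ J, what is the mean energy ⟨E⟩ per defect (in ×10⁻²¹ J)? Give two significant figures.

Eᵢ/kT = 0, 3.418, 4.558.
Z = Σ e^(−Eᵢ/kT) = e^(−0) + e^(−3.418) + e^(−4.558) = 1.000 + 0.03278 + 0.01048 = 1.043.
⟨E⟩ = Σ Eᵢ e^(−Eᵢ/kT) / Z = (0·1.000 + 17.4·0.03278 + 23.2·0.01048) / 1.043 = 0.78 ×10⁻²¹ J.

0.78 ×10⁻²¹ J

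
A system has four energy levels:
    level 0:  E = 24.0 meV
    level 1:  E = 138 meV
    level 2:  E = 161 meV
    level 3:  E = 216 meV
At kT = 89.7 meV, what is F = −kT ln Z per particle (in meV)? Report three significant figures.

-19.0 meV

Eᵢ/kT = 0.26756, 1.5385, 1.7949, 2.4080.
Z = Σ e^(−Eᵢ/kT) = e^(−0.26756) + e^(−1.5385) + e^(−1.7949) + e^(−2.4080) = 0.76524 + 0.21470 + 0.16614 + 0.089995 = 1.2361.
F = −kT ln Z = −89.7 × ln(1.2361) = −89.7 × 0.21196 = -19.0 meV.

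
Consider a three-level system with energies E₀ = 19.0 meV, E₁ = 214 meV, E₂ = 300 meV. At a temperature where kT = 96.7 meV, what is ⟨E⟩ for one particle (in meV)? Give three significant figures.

Eᵢ/kT = 0.19648, 2.2130, 3.1024.
Z = Σ e^(−Eᵢ/kT) = e^(−0.19648) + e^(−2.2130) + e^(−3.1024) = 0.82162 + 0.10937 + 0.044941 = 0.97593.
⟨E⟩ = Σ Eᵢ e^(−Eᵢ/kT) / Z = (19.0·0.82162 + 214·0.10937 + 300·0.044941) / 0.97593 = 53.8 meV.

53.8 meV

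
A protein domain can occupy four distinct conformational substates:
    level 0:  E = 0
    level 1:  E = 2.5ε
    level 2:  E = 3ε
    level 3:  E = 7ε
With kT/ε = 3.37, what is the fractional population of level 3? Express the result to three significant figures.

0.0623

Eᵢ/kT = 0, 0.74184, 0.89021, 2.0772.
Z = Σ e^(−Eᵢ/kT) = e^(−0) + e^(−0.74184) + e^(−0.89021) + e^(−2.0772) = 1.0000 + 0.47624 + 0.41057 + 0.12528 = 2.0121.
P₃ = e^(−E₃/kT) / Z = 0.12528/2.0121 = 0.0623.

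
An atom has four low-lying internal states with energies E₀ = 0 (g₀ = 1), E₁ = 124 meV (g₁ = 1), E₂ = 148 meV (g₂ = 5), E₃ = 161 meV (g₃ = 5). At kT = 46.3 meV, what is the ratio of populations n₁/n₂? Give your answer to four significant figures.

n₁/n₂ = (g₁/g₂) exp[−(E₁−E₂)/kT] = (1/5) × exp(−(-24 meV)/(46.3 meV)) = (1/5) × exp(0.518359) = 0.3359.

0.3359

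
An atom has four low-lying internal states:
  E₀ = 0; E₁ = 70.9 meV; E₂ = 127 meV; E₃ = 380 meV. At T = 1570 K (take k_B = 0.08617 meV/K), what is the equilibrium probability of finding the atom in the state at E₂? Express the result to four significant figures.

0.1914

k_BT = 0.08617 × 1570 K = 135.287 meV.
Eᵢ/kT = 0, 0.524071, 0.938745, 2.80884.
Z = Σ e^(−Eᵢ/kT) = e^(−0) + e^(−0.524071) + e^(−0.938745) + e^(−2.80884) = 1.00000 + 0.592105 + 0.391118 + 0.0602749 = 2.04350.
P₂ = e^(−E₂/kT) / Z = 0.391118/2.04350 = 0.1914.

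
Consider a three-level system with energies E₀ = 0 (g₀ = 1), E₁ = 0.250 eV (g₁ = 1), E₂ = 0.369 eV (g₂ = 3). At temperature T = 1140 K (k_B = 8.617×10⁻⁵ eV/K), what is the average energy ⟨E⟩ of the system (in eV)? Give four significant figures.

0.03960 eV

k_BT = 8.617×10⁻⁵ × 1140 K = 0.0982338 eV.
Eᵢ/kT = 0, 2.54495, 3.75634.
Z = Σ gᵢe^(−Eᵢ/kT) = 1·e^(−0) + 1·e^(−2.54495) + 3·e^(−3.75634) = 1.00000 + 0.0784770 + 0.0701073 = 1.14858.
⟨E⟩ = Σ Eᵢ gᵢe^(−Eᵢ/kT) / Z = (0·1.00000 + 0.250·0.0784770 + 0.369·0.0701073) / 1.14858 = 0.03960 eV.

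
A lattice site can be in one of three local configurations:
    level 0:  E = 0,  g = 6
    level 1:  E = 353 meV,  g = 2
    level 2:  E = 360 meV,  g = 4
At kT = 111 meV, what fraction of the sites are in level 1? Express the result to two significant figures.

0.013

Eᵢ/kT = 0, 3.180, 3.243.
Z = Σ gᵢe^(−Eᵢ/kT) = 6·e^(−0) + 2·e^(−3.180) + 4·e^(−3.243) = 6.000 + 0.08317 + 0.1562 = 6.239.
P₁ = g₁ e^(−E₁/kT) / Z = 0.08317/6.239 = 0.013.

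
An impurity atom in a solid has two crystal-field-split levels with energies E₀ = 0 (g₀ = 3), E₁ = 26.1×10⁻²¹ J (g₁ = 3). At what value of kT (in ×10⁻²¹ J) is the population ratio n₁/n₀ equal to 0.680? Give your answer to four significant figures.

n₁/n₀ = (g₁/g₀) exp[−(E₁−E₀)/kT] = 0.680.
⇒ (E₁−E₀)/kT = ln((3/3)/0.680) = ln(1.47059) = 0.385664.
kT = 26.1 ×10⁻²¹ J / 0.385664 = 67.68 ×10⁻²¹ J.

67.68 ×10⁻²¹ J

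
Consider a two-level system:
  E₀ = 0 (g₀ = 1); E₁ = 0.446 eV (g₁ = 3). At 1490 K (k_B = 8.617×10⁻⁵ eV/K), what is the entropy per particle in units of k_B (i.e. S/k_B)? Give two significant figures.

k_BT = 8.617×10⁻⁵ × 1490 K = 0.1284 eV.
Eᵢ/kT = 0, 3.474.
Z = Σ gᵢe^(−Eᵢ/kT) = 1·e^(−0) + 3·e^(−3.474) = 1.000 + 0.09298 = 1.093.
⟨E⟩ = Σ EᵢPᵢ = 0.03794 eV.
S/k_B = ln Z + ⟨E⟩/kT = ln(1.093) + 0.03794/0.1284 = 0.08893 + 0.2955 = 0.38.

0.38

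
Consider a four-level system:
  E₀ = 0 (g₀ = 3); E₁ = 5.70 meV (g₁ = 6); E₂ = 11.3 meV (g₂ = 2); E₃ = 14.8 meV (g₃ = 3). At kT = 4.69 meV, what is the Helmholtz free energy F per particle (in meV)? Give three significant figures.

Eᵢ/kT = 0, 1.2154, 2.4094, 3.1557.
Z = Σ gᵢe^(−Eᵢ/kT) = 3·e^(−0) + 6·e^(−1.2154) + 2·e^(−2.4094) + 3·e^(−3.1557) = 3.0000 + 1.7795 + 0.17974 + 0.12783 = 5.0871.
F = −kT ln Z = −4.69 × ln(5.0871) = −4.69 × 1.6267 = -7.63 meV.

-7.63 meV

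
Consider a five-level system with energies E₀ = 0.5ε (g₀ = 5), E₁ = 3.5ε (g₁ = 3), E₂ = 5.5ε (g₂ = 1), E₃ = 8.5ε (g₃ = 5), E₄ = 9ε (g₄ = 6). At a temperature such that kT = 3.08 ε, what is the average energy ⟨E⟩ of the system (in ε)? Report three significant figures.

Eᵢ/kT = 0.16234, 1.1364, 1.7857, 2.7597, 2.9221.
Z = Σ gᵢe^(−Eᵢ/kT) = 5·e^(−0.16234) + 3·e^(−1.1364) + 1·e^(−1.7857) + 5·e^(−2.7597) + 6·e^(−2.9221) = 4.2508 + 0.96292 + 0.16768 + 0.31655 + 0.32292 = 6.0209.
⟨E⟩ = Σ Eᵢ gᵢe^(−Eᵢ/kT) / Z = (0.5·4.2508 + 3.5·0.96292 + 5.5·0.16768 + 8.5·0.31655 + 9·0.32292) / 6.0209 = 2.00 ε.

2.00 ε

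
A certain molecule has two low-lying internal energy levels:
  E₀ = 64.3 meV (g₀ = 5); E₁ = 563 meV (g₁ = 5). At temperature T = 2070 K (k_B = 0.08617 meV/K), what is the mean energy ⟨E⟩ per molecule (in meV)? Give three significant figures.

k_BT = 0.08617 × 2070 K = 178.37 meV.
Eᵢ/kT = 0.36049, 3.1564.
Z = Σ gᵢe^(−Eᵢ/kT) = 5·e^(−0.36049) + 5·e^(−3.1564) = 3.4867 + 0.21289 = 3.6996.
⟨E⟩ = Σ Eᵢ gᵢe^(−Eᵢ/kT) / Z = (64.3·3.4867 + 563·0.21289) / 3.6996 = 93.0 meV.

93.0 meV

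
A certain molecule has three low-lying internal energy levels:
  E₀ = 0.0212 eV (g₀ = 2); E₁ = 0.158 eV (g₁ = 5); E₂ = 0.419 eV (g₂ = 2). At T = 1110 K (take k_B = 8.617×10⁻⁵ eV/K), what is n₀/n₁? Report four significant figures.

1.672

k_BT = 8.617×10⁻⁵ × 1110 K = 0.0956487 eV.
n₀/n₁ = (g₀/g₁) exp[−(E₀−E₁)/kT] = (2/5) × exp(−(-0.1368 eV)/(0.0956487 eV)) = (2/5) × exp(1.43023) = 1.672.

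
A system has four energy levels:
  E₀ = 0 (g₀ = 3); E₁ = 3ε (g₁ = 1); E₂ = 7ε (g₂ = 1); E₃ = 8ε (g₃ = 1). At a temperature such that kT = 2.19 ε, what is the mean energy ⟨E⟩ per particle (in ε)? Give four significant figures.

0.3782 ε

Eᵢ/kT = 0, 1.36986, 3.19635, 3.65297.
Z = Σ gᵢe^(−Eᵢ/kT) = 3·e^(−0) + 1·e^(−1.36986) + 1·e^(−3.19635) + 1·e^(−3.65297) = 3.00000 + 0.254143 + 0.0409113 + 0.0259140 = 3.32097.
⟨E⟩ = Σ Eᵢ gᵢe^(−Eᵢ/kT) / Z = (0·3.00000 + 3·0.254143 + 7·0.0409113 + 8·0.0259140) / 3.32097 = 0.3782 ε.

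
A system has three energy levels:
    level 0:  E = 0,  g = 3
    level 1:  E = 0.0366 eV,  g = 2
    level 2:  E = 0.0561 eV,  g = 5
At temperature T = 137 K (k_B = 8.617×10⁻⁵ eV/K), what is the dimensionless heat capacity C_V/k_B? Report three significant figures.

k_BT = 8.617×10⁻⁵ × 137 K = 0.011805 eV.
Eᵢ/kT = 0, 3.1004, 4.7522.
Z = Σ gᵢe^(−Eᵢ/kT) = 3·e^(−0) + 2·e^(−3.1004) + 5·e^(−4.7522) = 3.0000 + 0.090062 + 0.043163 = 3.1332.
⟨E⟩ = 0.0018249 eV, ⟨E²⟩ = 0.000081861 eV².
C_V/k_B = (⟨E²⟩ − ⟨E⟩²)/(kT)² = (0.000081861 − 0.0000033303)/0.00013936 = 0.564.

0.564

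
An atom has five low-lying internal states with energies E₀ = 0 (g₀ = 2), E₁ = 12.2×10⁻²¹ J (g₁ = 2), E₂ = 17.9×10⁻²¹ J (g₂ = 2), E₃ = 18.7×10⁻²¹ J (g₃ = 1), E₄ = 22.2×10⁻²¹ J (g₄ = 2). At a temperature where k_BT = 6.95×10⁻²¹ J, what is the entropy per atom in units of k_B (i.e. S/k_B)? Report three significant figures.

Eᵢ/kT = 0, 1.7554, 2.5755, 2.6906, 3.1942.
Z = Σ gᵢe^(−Eᵢ/kT) = 2·e^(−0) + 2·e^(−1.7554) + 2·e^(−2.5755) + 1·e^(−2.6906) + 2·e^(−3.1942) = 2.0000 + 0.34568 + 0.15223 + 0.067840 + 0.081999 = 2.6477.
⟨E⟩ = Σ EᵢPᵢ = 3.7886 ×10⁻²¹ J.
S/k_B = ln Z + ⟨E⟩/kT = ln(2.6477) + 3.7886/6.95 = 0.97369 + 0.54512 = 1.52.

1.52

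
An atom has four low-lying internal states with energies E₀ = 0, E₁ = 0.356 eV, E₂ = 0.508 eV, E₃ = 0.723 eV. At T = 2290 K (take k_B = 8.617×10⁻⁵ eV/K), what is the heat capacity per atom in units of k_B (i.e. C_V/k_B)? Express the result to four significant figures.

k_BT = 8.617×10⁻⁵ × 2290 K = 0.197329 eV.
Eᵢ/kT = 0, 1.80409, 2.57438, 3.66393.
Z = Σ e^(−Eᵢ/kT) = e^(−0) + e^(−1.80409) + e^(−2.57438) + e^(−3.66393) = 1.00000 + 0.164624 + 0.0762011 + 0.0256316 = 1.26646.
⟨E⟩ = 0.0914738 eV, ⟨E²⟩ = 0.0425808 eV².
C_V/k_B = (⟨E²⟩ − ⟨E⟩²)/(kT)² = (0.0425808 − 0.00836746)/0.0389387 = 0.8786.

0.8786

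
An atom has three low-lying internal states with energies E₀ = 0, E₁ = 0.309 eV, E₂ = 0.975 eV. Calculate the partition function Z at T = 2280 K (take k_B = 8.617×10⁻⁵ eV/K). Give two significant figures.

Z = 1.2

k_BT = 8.617×10⁻⁵ × 2280 K = 0.1965 eV.
Eᵢ/kT = 0, 1.573, 4.962.
Z = Σ e^(−Eᵢ/kT) = e^(−0) + e^(−1.573) + e^(−4.962) = 1.000 + 0.2074 + 0.006999 = 1.214.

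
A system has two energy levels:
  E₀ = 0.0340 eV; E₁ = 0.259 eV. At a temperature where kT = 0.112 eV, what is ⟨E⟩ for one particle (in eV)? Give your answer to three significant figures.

Eᵢ/kT = 0.30357, 2.3125.
Z = Σ e^(−Eᵢ/kT) = e^(−0.30357) + e^(−2.3125) = 0.73818 + 0.099013 = 0.83719.
⟨E⟩ = Σ Eᵢ e^(−Eᵢ/kT) / Z = (0.0340·0.73818 + 0.259·0.099013) / 0.83719 = 0.0606 eV.

0.0606 eV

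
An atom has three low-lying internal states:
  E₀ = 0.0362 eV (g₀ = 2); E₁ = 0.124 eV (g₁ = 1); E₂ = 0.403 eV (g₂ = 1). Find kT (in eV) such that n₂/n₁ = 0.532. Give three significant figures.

0.442 eV

n₂/n₁ = (g₂/g₁) exp[−(E₂−E₁)/kT] = 0.532.
⇒ (E₂−E₁)/kT = ln((1/1)/0.532) = ln(1.8797) = 0.63111.
kT = 0.279 eV / 0.63111 = 0.442 eV.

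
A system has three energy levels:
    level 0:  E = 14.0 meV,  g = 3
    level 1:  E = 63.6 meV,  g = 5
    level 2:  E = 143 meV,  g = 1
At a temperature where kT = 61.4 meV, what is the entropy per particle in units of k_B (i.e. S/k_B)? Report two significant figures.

Eᵢ/kT = 0.2280, 1.036, 2.329.
Z = Σ gᵢe^(−Eᵢ/kT) = 3·e^(−0.2280) + 5·e^(−1.036) + 1·e^(−2.329) = 2.388 + 1.774 + 0.09739 = 4.259.
⟨E⟩ = Σ EᵢPᵢ = 37.61 meV.
S/k_B = ln Z + ⟨E⟩/kT = ln(4.259) + 37.61/61.4 = 1.449 + 0.6125 = 2.1.

2.1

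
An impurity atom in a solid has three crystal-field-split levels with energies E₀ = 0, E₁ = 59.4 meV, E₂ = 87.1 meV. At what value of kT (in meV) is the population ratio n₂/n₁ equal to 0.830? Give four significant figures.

148.7 meV

n₂/n₁ = exp[−(E₂−E₁)/kT] = 0.830.
⇒ (E₂−E₁)/kT = ln(1/0.830) = ln(1.20482) = 0.186330.
kT = 27.7 meV / 0.186330 = 148.7 meV.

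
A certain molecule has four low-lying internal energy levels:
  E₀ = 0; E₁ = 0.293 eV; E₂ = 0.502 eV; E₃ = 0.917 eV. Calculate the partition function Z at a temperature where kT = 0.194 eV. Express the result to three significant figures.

Z = 1.30

Eᵢ/kT = 0, 1.5103, 2.5876, 4.7268.
Z = Σ e^(−Eᵢ/kT) = e^(−0) + e^(−1.5103) + e^(−2.5876) + e^(−4.7268) = 1.0000 + 0.22084 + 0.075200 + 0.0088548 = 1.3049.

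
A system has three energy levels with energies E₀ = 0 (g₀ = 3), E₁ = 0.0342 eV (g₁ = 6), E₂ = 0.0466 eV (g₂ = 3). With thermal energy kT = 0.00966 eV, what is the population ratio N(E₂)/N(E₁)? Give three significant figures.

0.139

n₂/n₁ = (g₂/g₁) exp[−(E₂−E₁)/kT] = (3/6) × exp(−(0.0124 eV)/(0.00966 eV)) = (3/6) × exp(-1.2836) = 0.139.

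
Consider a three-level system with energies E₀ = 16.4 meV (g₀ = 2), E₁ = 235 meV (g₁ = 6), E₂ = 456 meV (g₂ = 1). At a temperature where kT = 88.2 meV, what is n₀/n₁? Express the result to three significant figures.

3.97

n₀/n₁ = (g₀/g₁) exp[−(E₀−E₁)/kT] = (2/6) × exp(−(-218.6 meV)/(88.2 meV)) = (2/6) × exp(2.4785) = 3.97.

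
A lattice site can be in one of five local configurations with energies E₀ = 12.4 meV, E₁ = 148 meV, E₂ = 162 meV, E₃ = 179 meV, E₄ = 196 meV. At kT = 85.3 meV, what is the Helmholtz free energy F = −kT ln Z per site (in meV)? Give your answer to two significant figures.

Eᵢ/kT = 0.1454, 1.735, 1.899, 2.098, 2.298.
Z = Σ e^(−Eᵢ/kT) = e^(−0.1454) + e^(−1.735) + e^(−1.899) + e^(−2.098) + e^(−2.298) = 0.8647 + 0.1764 + 0.1497 + 0.1227 + 0.1005 = 1.414.
F = −kT ln Z = −85.3 × ln(1.414) = −85.3 × 0.3464 = -30 meV.

-30 meV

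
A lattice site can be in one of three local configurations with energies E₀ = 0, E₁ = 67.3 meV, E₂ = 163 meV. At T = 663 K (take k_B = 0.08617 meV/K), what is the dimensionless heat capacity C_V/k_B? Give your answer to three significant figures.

k_BT = 0.08617 × 663 K = 57.131 meV.
Eᵢ/kT = 0, 1.1780, 2.8531.
Z = Σ e^(−Eᵢ/kT) = e^(−0) + e^(−1.1780) + e^(−2.8531) = 1.0000 + 0.30789 + 0.057665 = 1.3656.
⟨E⟩ = 22.057 meV, ⟨E²⟩ = 2143.1 meV².
C_V/k_B = (⟨E²⟩ − ⟨E⟩²)/(kT)² = (2143.1 − 486.51)/3264.0 = 0.508.

0.508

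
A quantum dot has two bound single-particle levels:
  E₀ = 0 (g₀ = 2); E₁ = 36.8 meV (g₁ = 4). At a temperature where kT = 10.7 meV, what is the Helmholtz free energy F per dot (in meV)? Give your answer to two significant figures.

Eᵢ/kT = 0, 3.439.
Z = Σ gᵢe^(−Eᵢ/kT) = 2·e^(−0) + 4·e^(−3.439) = 2.000 + 0.1284 = 2.128.
F = −kT ln Z = −10.7 × ln(2.128) = −10.7 × 0.7552 = -8.1 meV.

-8.1 meV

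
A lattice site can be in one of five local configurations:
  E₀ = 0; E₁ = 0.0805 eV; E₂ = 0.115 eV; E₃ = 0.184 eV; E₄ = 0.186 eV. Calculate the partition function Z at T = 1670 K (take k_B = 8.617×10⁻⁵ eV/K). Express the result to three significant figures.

k_BT = 8.617×10⁻⁵ × 1670 K = 0.14390 eV.
Eᵢ/kT = 0, 0.55942, 0.79917, 1.2787, 1.2926.
Z = Σ e^(−Eᵢ/kT) = e^(−0) + e^(−0.55942) + e^(−0.79917) + e^(−1.2787) + e^(−1.2926) = 1.0000 + 0.57154 + 0.44970 + 0.27840 + 0.27456 = 2.5742.

Z = 2.57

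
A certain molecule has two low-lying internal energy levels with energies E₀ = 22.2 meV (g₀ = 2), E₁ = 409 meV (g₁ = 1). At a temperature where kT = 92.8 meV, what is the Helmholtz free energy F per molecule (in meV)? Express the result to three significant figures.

Eᵢ/kT = 0.23922, 4.4073.
Z = Σ gᵢe^(−Eᵢ/kT) = 2·e^(−0.23922) + 1·e^(−4.4073) = 1.5745 + 0.012188 = 1.5867.
F = −kT ln Z = −92.8 × ln(1.5867) = −92.8 × 0.46166 = -42.8 meV.

-42.8 meV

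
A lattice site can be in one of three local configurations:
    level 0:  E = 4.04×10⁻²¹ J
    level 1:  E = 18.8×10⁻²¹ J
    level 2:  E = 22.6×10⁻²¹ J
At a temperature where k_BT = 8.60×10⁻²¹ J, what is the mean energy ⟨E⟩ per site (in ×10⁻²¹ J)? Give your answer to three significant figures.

Eᵢ/kT = 0.46977, 2.1860, 2.6279.
Z = Σ e^(−Eᵢ/kT) = e^(−0.46977) + e^(−2.1860) + e^(−2.6279) = 0.62515 + 0.11237 + 0.072230 = 0.80975.
⟨E⟩ = Σ Eᵢ e^(−Eᵢ/kT) / Z = (4.04·0.62515 + 18.8·0.11237 + 22.6·0.072230) / 0.80975 = 7.74 ×10⁻²¹ J.

7.74 ×10⁻²¹ J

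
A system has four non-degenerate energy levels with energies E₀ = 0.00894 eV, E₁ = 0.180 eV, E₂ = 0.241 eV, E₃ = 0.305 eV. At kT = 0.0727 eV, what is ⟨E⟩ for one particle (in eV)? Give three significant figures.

Eᵢ/kT = 0.12297, 2.4759, 3.3150, 4.1953.
Z = Σ e^(−Eᵢ/kT) = e^(−0.12297) + e^(−2.4759) + e^(−3.3150) + e^(−4.1953) = 0.88429 + 0.084087 + 0.036334 + 0.015066 = 1.0198.
⟨E⟩ = Σ Eᵢ e^(−Eᵢ/kT) / Z = (0.00894·0.88429 + 0.180·0.084087 + 0.241·0.036334 + 0.305·0.015066) / 1.0198 = 0.0357 eV.

0.0357 eV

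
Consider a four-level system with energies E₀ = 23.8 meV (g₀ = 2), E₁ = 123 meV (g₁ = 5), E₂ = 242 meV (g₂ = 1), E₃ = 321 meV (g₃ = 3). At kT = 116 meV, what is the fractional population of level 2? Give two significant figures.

0.034

Eᵢ/kT = 0.2052, 1.060, 2.086, 2.767.
Z = Σ gᵢe^(−Eᵢ/kT) = 2·e^(−0.2052) + 5·e^(−1.060) + 1·e^(−2.086) + 3·e^(−2.767) = 1.629 + 1.732 + 0.1242 + 0.1886 = 3.674.
P₂ = g₂ e^(−E₂/kT) / Z = 0.1242/3.674 = 0.034.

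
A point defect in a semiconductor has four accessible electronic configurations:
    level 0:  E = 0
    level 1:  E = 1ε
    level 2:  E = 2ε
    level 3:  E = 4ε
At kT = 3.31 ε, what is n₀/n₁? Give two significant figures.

n₀/n₁ = exp[−(E₀−E₁)/kT] = exp(−(-1ε)/(3.31ε)) = exp(0.3021) = 1.4.

1.4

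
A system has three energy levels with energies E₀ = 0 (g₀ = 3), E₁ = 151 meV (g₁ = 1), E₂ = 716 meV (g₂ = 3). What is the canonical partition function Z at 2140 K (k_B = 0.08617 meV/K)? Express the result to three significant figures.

k_BT = 0.08617 × 2140 K = 184.40 meV.
Eᵢ/kT = 0, 0.81887, 3.8829.
Z = Σ gᵢe^(−Eᵢ/kT) = 3·e^(−0) + 1·e^(−0.81887) + 3·e^(−3.8829) = 3.0000 + 0.44093 + 0.061773 = 3.5027.

Z = 3.50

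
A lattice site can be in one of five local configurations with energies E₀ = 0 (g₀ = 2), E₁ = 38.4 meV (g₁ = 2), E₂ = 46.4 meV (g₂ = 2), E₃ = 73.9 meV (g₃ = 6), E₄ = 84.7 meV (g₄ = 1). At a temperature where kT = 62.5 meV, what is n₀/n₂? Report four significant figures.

n₀/n₂ = (g₀/g₂) exp[−(E₀−E₂)/kT] = (2/2) × exp(−(-46.4 meV)/(62.5 meV)) = (2/2) × exp(0.742400) = 2.101.

2.101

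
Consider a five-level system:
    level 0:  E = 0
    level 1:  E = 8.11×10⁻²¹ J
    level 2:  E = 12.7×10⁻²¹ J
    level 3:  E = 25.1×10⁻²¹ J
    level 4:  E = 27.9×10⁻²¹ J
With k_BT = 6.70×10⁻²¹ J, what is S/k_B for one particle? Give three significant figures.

Eᵢ/kT = 0, 1.2104, 1.8955, 3.7463, 4.1642.
Z = Σ e^(−Eᵢ/kT) = e^(−0) + e^(−1.2104) + e^(−1.8955) + e^(−3.7463) + e^(−4.1642) = 1.0000 + 0.29808 + 0.15024 + 0.023605 + 0.015542 = 1.4875.
⟨E⟩ = Σ EᵢPᵢ = 3.5977 ×10⁻²¹ J.
S/k_B = ln Z + ⟨E⟩/kT = ln(1.4875) + 3.5977/6.70 = 0.39710 + 0.53697 = 0.934.

0.934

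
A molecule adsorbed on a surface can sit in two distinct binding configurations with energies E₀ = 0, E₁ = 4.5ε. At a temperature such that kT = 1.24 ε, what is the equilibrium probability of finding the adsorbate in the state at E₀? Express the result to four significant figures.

Eᵢ/kT = 0, 3.62903.
Z = Σ e^(−Eᵢ/kT) = e^(−0) + e^(−3.62903) = 1.00000 + 0.0265419 = 1.02654.
P₀ = e^(−E₀/kT) / Z = 1.00000/1.02654 = 0.9741.

0.9741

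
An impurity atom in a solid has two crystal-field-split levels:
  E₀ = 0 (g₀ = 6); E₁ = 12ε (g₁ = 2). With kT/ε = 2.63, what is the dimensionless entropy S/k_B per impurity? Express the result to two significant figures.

1.8

Eᵢ/kT = 0, 4.563.
Z = Σ gᵢe^(−Eᵢ/kT) = 6·e^(−0) + 2·e^(−4.563) = 6.000 + 0.02086 = 6.021.
⟨E⟩ = Σ EᵢPᵢ = 0.04157 ε.
S/k_B = ln Z + ⟨E⟩/kT = ln(6.021) + 0.04157/2.63 = 1.795 + 0.01581 = 1.8.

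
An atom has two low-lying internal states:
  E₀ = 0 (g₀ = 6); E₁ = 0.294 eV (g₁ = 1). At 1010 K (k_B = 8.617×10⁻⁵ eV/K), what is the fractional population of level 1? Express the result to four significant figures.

0.005653

k_BT = 8.617×10⁻⁵ × 1010 K = 0.0870317 eV.
Eᵢ/kT = 0, 3.37808.
Z = Σ gᵢe^(−Eᵢ/kT) = 6·e^(−0) + 1·e^(−3.37808) = 6.00000 + 0.0341129 = 6.03411.
P₁ = g₁ e^(−E₁/kT) / Z = 0.0341129/6.03411 = 0.005653.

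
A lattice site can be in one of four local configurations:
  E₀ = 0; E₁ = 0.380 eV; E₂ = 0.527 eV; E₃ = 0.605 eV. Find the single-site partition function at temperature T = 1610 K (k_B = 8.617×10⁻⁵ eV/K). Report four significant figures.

Z = 1.100

k_BT = 8.617×10⁻⁵ × 1610 K = 0.138734 eV.
Eᵢ/kT = 0, 2.73905, 3.79864, 4.36086.
Z = Σ e^(−Eᵢ/kT) = e^(−0) + e^(−2.73905) + e^(−3.79864) + e^(−4.36086) = 1.00000 + 0.0646317 + 0.0224012 + 0.0127674 = 1.09980.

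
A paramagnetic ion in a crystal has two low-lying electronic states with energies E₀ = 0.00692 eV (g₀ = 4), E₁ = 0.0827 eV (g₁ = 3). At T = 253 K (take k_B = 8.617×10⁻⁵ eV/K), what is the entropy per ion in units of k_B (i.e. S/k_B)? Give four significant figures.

k_BT = 8.617×10⁻⁵ × 253 K = 0.0218010 eV.
Eᵢ/kT = 0.317417, 3.79340.
Z = Σ gᵢe^(−Eᵢ/kT) = 4·e^(−0.317417) + 3·e^(−3.79340) = 2.91211 + 0.0675567 = 2.97967.
⟨E⟩ = Σ EᵢPᵢ = 0.00863812 eV.
S/k_B = ln Z + ⟨E⟩/kT = ln(2.97967) + 0.00863812/0.0218010 = 1.09181 + 0.396226 = 1.488.

1.488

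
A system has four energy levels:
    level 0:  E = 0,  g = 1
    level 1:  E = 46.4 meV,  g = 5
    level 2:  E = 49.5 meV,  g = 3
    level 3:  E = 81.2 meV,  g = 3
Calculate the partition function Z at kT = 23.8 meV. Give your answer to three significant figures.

Eᵢ/kT = 0, 1.9496, 2.0798, 3.4118.
Z = Σ gᵢe^(−Eᵢ/kT) = 1·e^(−0) + 5·e^(−1.9496) + 3·e^(−2.0798) + 3·e^(−3.4118) = 1.0000 + 0.71165 + 0.37487 + 0.098945 = 2.1855.

Z = 2.19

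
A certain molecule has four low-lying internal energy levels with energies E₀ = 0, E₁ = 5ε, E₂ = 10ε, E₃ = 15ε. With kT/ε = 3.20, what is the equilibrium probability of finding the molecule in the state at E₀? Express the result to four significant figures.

0.7919

Eᵢ/kT = 0, 1.56250, 3.12500, 4.68750.
Z = Σ e^(−Eᵢ/kT) = e^(−0) + e^(−1.56250) + e^(−3.12500) + e^(−4.68750) = 1.00000 + 0.209611 + 0.0439369 + 0.00920968 = 1.26276.
P₀ = e^(−E₀/kT) / Z = 1.00000/1.26276 = 0.7919.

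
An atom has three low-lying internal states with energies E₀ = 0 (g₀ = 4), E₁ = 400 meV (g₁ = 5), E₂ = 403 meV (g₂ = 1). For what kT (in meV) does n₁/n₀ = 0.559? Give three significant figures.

497 meV

n₁/n₀ = (g₁/g₀) exp[−(E₁−E₀)/kT] = 0.559.
⇒ (E₁−E₀)/kT = ln((5/4)/0.559) = ln(2.2361) = 0.80473.
kT = 400 meV / 0.80473 = 497 meV.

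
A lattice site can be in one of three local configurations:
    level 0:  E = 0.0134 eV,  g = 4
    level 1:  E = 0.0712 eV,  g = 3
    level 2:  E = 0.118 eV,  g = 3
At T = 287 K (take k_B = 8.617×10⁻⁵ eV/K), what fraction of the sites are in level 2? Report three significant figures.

0.0101

k_BT = 8.617×10⁻⁵ × 287 K = 0.024731 eV.
Eᵢ/kT = 0.54183, 2.8790, 4.7713.
Z = Σ gᵢe^(−Eᵢ/kT) = 4·e^(−0.54183) + 3·e^(−2.8790) + 3·e^(−4.7713) = 2.3267 + 0.16857 + 0.025408 = 2.5207.
P₂ = g₂ e^(−E₂/kT) / Z = 0.025408/2.5207 = 0.0101.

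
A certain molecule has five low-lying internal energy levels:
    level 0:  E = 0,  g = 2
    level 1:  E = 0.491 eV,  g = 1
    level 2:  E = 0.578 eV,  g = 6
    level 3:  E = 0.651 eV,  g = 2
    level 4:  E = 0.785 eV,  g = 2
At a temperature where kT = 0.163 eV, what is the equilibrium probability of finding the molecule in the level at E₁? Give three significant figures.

Eᵢ/kT = 0, 3.0123, 3.5460, 3.9939, 4.8160.
Z = Σ gᵢe^(−Eᵢ/kT) = 2·e^(−0) + 1·e^(−3.0123) + 6·e^(−3.5460) + 2·e^(−3.9939) + 2·e^(−4.8160) = 2.0000 + 0.049178 + 0.17304 + 0.036855 + 0.016198 = 2.2753.
P₁ = g₁ e^(−E₁/kT) / Z = 0.049178/2.2753 = 0.0216.

0.0216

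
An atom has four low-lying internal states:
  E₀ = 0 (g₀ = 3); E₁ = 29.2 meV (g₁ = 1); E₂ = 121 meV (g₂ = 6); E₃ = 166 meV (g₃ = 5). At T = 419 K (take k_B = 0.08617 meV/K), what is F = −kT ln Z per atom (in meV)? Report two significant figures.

k_BT = 0.08617 × 419 K = 36.11 meV.
Eᵢ/kT = 0, 0.8086, 3.351, 4.597.
Z = Σ gᵢe^(−Eᵢ/kT) = 3·e^(−0) + 1·e^(−0.8086) + 6·e^(−3.351) + 5·e^(−4.597) = 3.000 + 0.4455 + 0.2103 + 0.05041 = 3.706.
F = −kT ln Z = −36.11 × ln(3.706) = −36.11 × 1.310 = -47 meV.

-47 meV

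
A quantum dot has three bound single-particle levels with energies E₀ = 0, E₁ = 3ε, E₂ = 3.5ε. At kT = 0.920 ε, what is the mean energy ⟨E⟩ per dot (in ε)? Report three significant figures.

0.182 ε

Eᵢ/kT = 0, 3.2609, 3.8043.
Z = Σ e^(−Eᵢ/kT) = e^(−0) + e^(−3.2609) + e^(−3.8043) = 1.0000 + 0.038354 + 0.022275 = 1.0606.
⟨E⟩ = Σ Eᵢ e^(−Eᵢ/kT) / Z = (0·1.0000 + 3·0.038354 + 3.5·0.022275) / 1.0606 = 0.182 ε.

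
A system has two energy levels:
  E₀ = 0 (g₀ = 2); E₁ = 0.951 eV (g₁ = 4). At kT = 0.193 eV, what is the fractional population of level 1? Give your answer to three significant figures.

Eᵢ/kT = 0, 4.9275.
Z = Σ gᵢe^(−Eᵢ/kT) = 2·e^(−0) + 4·e^(−4.9275) = 2.0000 + 0.028978 = 2.0290.
P₁ = g₁ e^(−E₁/kT) / Z = 0.028978/2.0290 = 0.0143.

0.0143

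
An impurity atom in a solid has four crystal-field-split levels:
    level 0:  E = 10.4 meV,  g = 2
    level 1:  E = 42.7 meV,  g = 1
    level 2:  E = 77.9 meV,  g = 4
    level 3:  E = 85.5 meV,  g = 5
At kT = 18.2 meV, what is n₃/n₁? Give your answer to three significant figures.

n₃/n₁ = (g₃/g₁) exp[−(E₃−E₁)/kT] = (5/1) × exp(−(42.8 meV)/(18.2 meV)) = (5/1) × exp(-2.3516) = 0.476.

0.476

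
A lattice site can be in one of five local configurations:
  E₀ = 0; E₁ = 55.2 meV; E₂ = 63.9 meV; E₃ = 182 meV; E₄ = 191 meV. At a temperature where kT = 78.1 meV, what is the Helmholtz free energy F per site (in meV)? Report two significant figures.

-59 meV

Eᵢ/kT = 0, 0.7068, 0.8182, 2.330, 2.446.
Z = Σ e^(−Eᵢ/kT) = e^(−0) + e^(−0.7068) + e^(−0.8182) + e^(−2.330) + e^(−2.446) = 1.000 + 0.4932 + 0.4412 + 0.09730 + 0.08664 = 2.118.
F = −kT ln Z = −78.1 × ln(2.118) = −78.1 × 0.7505 = -59 meV.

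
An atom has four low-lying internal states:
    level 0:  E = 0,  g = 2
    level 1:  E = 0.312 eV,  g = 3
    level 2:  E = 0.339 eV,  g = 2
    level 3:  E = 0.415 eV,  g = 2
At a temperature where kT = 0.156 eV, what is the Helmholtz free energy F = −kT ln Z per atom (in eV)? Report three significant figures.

-0.159 eV

Eᵢ/kT = 0, 2.0000, 2.1731, 2.6603.
Z = Σ gᵢe^(−Eᵢ/kT) = 2·e^(−0) + 3·e^(−2.0000) + 2·e^(−2.1731) + 2·e^(−2.6603) = 2.0000 + 0.40601 + 0.22765 + 0.13985 = 2.7735.
F = −kT ln Z = −0.156 × ln(2.7735) = −0.156 × 1.0201 = -0.159 eV.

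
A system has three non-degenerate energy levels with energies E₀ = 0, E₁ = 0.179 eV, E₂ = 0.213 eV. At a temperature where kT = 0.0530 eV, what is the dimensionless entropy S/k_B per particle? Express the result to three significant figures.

Eᵢ/kT = 0, 3.3774, 4.0189.
Z = Σ e^(−Eᵢ/kT) = e^(−0) + e^(−3.3774) + e^(−4.0189) = 1.0000 + 0.034136 + 0.017973 = 1.0521.
⟨E⟩ = Σ EᵢPᵢ = 0.0094464 eV.
S/k_B = ln Z + ⟨E⟩/kT = ln(1.0521) + 0.0094464/0.0530 = 0.050788 + 0.17823 = 0.229.

0.229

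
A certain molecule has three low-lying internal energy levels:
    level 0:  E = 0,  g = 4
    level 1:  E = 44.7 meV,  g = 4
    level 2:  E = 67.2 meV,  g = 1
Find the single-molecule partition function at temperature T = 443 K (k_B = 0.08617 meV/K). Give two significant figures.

Z = 5.4

k_BT = 0.08617 × 443 K = 38.17 meV.
Eᵢ/kT = 0, 1.171, 1.761.
Z = Σ gᵢe^(−Eᵢ/kT) = 4·e^(−0) + 4·e^(−1.171) + 1·e^(−1.761) = 4.000 + 1.240 + 0.1719 = 5.412.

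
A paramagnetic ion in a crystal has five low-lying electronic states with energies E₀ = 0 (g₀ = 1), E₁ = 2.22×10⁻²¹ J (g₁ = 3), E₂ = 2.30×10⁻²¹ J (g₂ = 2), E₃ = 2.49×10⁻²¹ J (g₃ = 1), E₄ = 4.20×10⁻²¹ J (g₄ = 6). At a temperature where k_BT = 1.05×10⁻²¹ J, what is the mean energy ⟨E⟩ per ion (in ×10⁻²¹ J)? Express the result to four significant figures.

1.125 ×10⁻²¹ J

Eᵢ/kT = 0, 2.11429, 2.19048, 2.37143, 4.00000.
Z = Σ gᵢe^(−Eᵢ/kT) = 1·e^(−0) + 3·e^(−2.11429) + 2·e^(−2.19048) + 1·e^(−2.37143) + 6·e^(−4.00000) = 1.00000 + 0.362157 + 0.223726 + 0.0933471 + 0.109894 = 1.78912.
⟨E⟩ = Σ Eᵢ gᵢe^(−Eᵢ/kT) / Z = (0·1.00000 + 2.22·0.362157 + 2.30·0.223726 + 2.49·0.0933471 + 4.20·0.109894) / 1.78912 = 1.125 ×10⁻²¹ J.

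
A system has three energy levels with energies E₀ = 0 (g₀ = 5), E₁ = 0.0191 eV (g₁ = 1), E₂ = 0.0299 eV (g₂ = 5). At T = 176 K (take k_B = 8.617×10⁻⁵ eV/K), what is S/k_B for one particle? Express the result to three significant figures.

2.08

k_BT = 8.617×10⁻⁵ × 176 K = 0.015166 eV.
Eᵢ/kT = 0, 1.2594, 1.9715.
Z = Σ gᵢe^(−Eᵢ/kT) = 5·e^(−0) + 1·e^(−1.2594) + 5·e^(−1.9715) = 5.0000 + 0.28382 + 0.69624 = 5.9801.
⟨E⟩ = Σ EᵢPᵢ = 0.0043876 eV.
S/k_B = ln Z + ⟨E⟩/kT = ln(5.9801) + 0.0043876/0.015166 = 1.7884 + 0.28931 = 2.08.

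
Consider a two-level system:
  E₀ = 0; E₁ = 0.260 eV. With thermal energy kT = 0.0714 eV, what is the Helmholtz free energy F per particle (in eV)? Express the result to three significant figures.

-0.00185 eV

Eᵢ/kT = 0, 3.6415.
Z = Σ e^(−Eᵢ/kT) = e^(−0) + e^(−3.6415) = 1.0000 + 0.026213 = 1.0262.
F = −kT ln Z = −0.0714 × ln(1.0262) = −0.0714 × 0.025863 = -0.00185 eV.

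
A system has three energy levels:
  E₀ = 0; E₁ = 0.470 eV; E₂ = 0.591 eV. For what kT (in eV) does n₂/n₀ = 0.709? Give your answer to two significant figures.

1.7 eV

n₂/n₀ = exp[−(E₂−E₀)/kT] = 0.709.
⇒ (E₂−E₀)/kT = ln(1/0.709) = ln(1.410) = 0.3436.
kT = 0.591 eV / 0.3436 = 1.7 eV.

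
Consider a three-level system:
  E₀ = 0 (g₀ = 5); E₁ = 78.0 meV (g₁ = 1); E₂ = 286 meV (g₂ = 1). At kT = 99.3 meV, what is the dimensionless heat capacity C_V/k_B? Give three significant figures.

Eᵢ/kT = 0, 0.78550, 2.8802.
Z = Σ gᵢe^(−Eᵢ/kT) = 5·e^(−0) + 1·e^(−0.78550) + 1·e^(−2.8802) = 5.0000 + 0.45589 + 0.056124 = 5.5120.
⟨E⟩ = 9.3634 meV, ⟨E²⟩ = 1336.1 meV².
C_V/k_B = (⟨E²⟩ − ⟨E⟩²)/(kT)² = (1336.1 − 87.673)/9860.5 = 0.127.

0.127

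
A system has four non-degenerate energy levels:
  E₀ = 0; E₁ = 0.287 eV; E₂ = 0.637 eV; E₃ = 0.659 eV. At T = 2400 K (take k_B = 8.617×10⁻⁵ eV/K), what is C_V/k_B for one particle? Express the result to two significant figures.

0.78

k_BT = 8.617×10⁻⁵ × 2400 K = 0.2068 eV.
Eᵢ/kT = 0, 1.388, 3.080, 3.187.
Z = Σ e^(−Eᵢ/kT) = e^(−0) + e^(−1.388) + e^(−3.080) + e^(−3.187) = 1.000 + 0.2496 + 0.04596 + 0.04130 = 1.337.
⟨E⟩ = 0.09583 eV, ⟨E²⟩ = 0.04274 eV².
C_V/k_B = (⟨E²⟩ − ⟨E⟩²)/(kT)² = (0.04274 − 0.009183)/0.04277 = 0.78.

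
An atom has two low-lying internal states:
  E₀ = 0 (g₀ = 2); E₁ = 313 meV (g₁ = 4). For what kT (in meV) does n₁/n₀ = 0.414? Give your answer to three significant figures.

199 meV

n₁/n₀ = (g₁/g₀) exp[−(E₁−E₀)/kT] = 0.414.
⇒ (E₁−E₀)/kT = ln((4/2)/0.414) = ln(4.8309) = 1.5750.
kT = 313 meV / 1.5750 = 199 meV.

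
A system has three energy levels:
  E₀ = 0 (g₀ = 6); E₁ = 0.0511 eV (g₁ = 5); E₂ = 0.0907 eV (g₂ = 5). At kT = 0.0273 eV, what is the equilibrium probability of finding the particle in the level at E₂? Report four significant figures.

Eᵢ/kT = 0, 1.87179, 3.32234.
Z = Σ gᵢe^(−Eᵢ/kT) = 6·e^(−0) + 5·e^(−1.87179) + 5·e^(−3.32234) = 6.00000 + 0.769240 + 0.180342 = 6.94958.
P₂ = g₂ e^(−E₂/kT) / Z = 0.180342/6.94958 = 0.02595.

0.02595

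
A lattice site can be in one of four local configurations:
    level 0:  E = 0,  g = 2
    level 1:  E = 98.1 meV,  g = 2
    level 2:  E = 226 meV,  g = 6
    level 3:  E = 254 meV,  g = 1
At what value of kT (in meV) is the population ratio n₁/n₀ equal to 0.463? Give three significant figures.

127 meV

n₁/n₀ = (g₁/g₀) exp[−(E₁−E₀)/kT] = 0.463.
⇒ (E₁−E₀)/kT = ln((2/2)/0.463) = ln(2.1598) = 0.77002.
kT = 98.1 meV / 0.77002 = 127 meV.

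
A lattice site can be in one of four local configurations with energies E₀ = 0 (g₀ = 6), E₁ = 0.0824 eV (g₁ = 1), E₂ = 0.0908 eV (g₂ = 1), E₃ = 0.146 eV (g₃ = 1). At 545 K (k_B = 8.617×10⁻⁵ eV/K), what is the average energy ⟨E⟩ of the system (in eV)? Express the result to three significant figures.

k_BT = 8.617×10⁻⁵ × 545 K = 0.046963 eV.
Eᵢ/kT = 0, 1.7546, 1.9334, 3.1088.
Z = Σ gᵢe^(−Eᵢ/kT) = 6·e^(−0) + 1·e^(−1.7546) + 1·e^(−1.9334) + 1·e^(−3.1088) = 6.0000 + 0.17298 + 0.14466 + 0.044655 = 6.3623.
⟨E⟩ = Σ Eᵢ gᵢe^(−Eᵢ/kT) / Z = (0·6.0000 + 0.0824·0.17298 + 0.0908·0.14466 + 0.146·0.044655) / 6.3623 = 0.00533 eV.

0.00533 eV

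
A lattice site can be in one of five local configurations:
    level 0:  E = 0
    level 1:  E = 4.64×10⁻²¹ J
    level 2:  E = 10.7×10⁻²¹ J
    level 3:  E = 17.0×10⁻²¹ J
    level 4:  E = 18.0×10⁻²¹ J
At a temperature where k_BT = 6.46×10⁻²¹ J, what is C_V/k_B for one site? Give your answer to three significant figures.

Eᵢ/kT = 0, 0.71827, 1.6563, 2.6316, 2.7864.
Z = Σ e^(−Eᵢ/kT) = e^(−0) + e^(−0.71827) + e^(−1.6563) + e^(−2.6316) + e^(−2.7864) = 1.0000 + 0.48760 + 0.19084 + 0.071963 + 0.061643 = 1.8120.
⟨E⟩ = 3.6630, ⟨E²⟩ = 40.351.
C_V/k_B = (⟨E²⟩ − ⟨E⟩²)/(kT)² = (40.351 − 13.418)/41.732 = 0.645.

0.645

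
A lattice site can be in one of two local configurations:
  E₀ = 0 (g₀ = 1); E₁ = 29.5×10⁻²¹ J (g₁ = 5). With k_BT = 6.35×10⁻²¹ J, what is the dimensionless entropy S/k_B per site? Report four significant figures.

0.2597

Eᵢ/kT = 0, 4.64567.
Z = Σ gᵢe^(−Eᵢ/kT) = 1·e^(−0) + 5·e^(−4.64567) = 1.00000 + 0.0480155 = 1.04802.
⟨E⟩ = Σ EᵢPᵢ = 1.35156 ×10⁻²¹ J.
S/k_B = ln Z + ⟨E⟩/kT = ln(1.04802) + 1.35156/6.35 = 0.0469027 + 0.212844 = 0.2597.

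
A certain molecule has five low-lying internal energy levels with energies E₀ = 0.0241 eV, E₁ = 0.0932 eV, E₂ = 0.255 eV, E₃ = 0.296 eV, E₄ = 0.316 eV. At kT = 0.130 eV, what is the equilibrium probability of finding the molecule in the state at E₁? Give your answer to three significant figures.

Eᵢ/kT = 0.18538, 0.71692, 1.9615, 2.2769, 2.4308.
Z = Σ e^(−Eᵢ/kT) = e^(−0.18538) + e^(−0.71692) + e^(−1.9615) + e^(−2.2769) + e^(−2.4308) = 0.83079 + 0.48825 + 0.14065 + 0.10260 + 0.087966 = 1.6503.
P₁ = e^(−E₁/kT) / Z = 0.48825/1.6503 = 0.296.

0.296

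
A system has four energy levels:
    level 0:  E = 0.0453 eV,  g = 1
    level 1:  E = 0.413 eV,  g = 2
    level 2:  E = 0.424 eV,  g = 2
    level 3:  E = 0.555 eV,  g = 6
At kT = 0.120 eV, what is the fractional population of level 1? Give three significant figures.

0.0739

Eᵢ/kT = 0.37750, 3.4417, 3.5333, 4.6250.
Z = Σ gᵢe^(−Eᵢ/kT) = 1·e^(−0.37750) + 2·e^(−3.4417) + 2·e^(−3.5333) + 6·e^(−4.6250) = 0.68557 + 0.064020 + 0.058417 + 0.058822 = 0.86683.
P₁ = g₁ e^(−E₁/kT) / Z = 0.064020/0.86683 = 0.0739.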